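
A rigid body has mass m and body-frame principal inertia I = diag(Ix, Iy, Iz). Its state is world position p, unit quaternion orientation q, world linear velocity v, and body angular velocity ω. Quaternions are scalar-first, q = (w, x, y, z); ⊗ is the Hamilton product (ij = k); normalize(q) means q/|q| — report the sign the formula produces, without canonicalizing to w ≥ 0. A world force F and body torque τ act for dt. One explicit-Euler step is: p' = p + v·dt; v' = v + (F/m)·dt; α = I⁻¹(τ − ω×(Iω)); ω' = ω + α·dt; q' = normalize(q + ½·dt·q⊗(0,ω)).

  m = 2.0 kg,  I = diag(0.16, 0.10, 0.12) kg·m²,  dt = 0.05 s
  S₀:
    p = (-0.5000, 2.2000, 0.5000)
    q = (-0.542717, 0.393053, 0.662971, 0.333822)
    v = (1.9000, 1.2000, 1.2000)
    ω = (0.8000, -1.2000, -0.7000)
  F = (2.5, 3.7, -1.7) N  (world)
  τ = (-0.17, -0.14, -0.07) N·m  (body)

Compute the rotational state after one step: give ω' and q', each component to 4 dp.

ω' = (0.7416, -1.2588, -0.7532)
q' = (-0.5244, 0.3803, 0.6923, 0.3180)

precession coupling ω×(Iω) = (0.0168, -0.0224, 0.0576)
(τ − ω×Iω)/I = (-1.1675, -1.1760, -1.0633)
ω + α·dt = (0.7416, -1.2588, -0.7532)
q⊗(0,ω) = (0.7147982, -0.4976669, 1.1934551, -0.6221385)
q + ½dt·q⊗(0,ω), renormalized = (-0.5244, 0.3803, 0.6923, 0.3180)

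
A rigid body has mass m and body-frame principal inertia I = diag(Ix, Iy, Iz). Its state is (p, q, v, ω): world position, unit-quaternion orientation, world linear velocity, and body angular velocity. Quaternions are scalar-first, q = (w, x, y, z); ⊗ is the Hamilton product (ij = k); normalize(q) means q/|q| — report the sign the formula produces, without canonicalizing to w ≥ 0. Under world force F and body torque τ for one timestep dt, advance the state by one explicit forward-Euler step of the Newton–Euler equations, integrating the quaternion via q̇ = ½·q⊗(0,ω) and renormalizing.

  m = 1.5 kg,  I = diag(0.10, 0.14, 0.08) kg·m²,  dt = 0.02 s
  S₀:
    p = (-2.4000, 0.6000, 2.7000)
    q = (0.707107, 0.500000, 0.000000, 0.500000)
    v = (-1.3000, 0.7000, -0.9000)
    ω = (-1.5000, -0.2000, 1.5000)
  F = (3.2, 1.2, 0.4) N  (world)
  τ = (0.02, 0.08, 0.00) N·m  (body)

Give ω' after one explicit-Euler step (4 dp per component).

gyro term ω×Iω = (0.0180, -0.0450, 0.0120)
α = I⁻¹(τ − ω×Iω) = (0.0200, 0.8929, -0.1500)
new body rate ω' = (-1.4996, -0.1821, 1.4970)

ω' = (-1.4996, -0.1821, 1.4970)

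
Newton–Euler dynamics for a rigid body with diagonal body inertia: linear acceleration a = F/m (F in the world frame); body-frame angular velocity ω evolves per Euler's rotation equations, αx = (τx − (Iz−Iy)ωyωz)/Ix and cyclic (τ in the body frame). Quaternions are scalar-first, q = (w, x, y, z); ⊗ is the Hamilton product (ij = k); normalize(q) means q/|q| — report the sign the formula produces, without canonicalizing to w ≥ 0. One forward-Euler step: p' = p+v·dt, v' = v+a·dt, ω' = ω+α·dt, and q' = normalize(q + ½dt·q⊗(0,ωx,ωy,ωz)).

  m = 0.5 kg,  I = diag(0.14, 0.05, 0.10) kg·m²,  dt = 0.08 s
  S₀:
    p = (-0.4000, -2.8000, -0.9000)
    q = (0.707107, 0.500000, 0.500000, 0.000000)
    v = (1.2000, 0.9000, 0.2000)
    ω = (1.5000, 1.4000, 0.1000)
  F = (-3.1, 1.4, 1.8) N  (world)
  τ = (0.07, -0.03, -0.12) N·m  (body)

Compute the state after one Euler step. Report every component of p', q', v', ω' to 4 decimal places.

precession coupling ω×(Iω) = (0.0070, 0.0060, -0.1890)
(τ − ω×Iω)/I = (0.4500, -0.7200, 0.6900)
new body rate ω' = (1.5360, 1.3424, 0.1552)
Hamilton product q⊗(0,ω) = (-1.4500000, 1.1106605, 0.9399498, 0.0207107)
q' = normalize(q + ½dt·q⊗(0,ω)) = (0.6469, 0.5426, 0.5358, 0.0008)
a = F/m = (-6.2000, 2.8000, 3.6000)
p + v·dt = (-0.3040, -2.7280, -0.8840)
new velocity v' = (0.7040, 1.1240, 0.4880)

p' = (-0.3040, -2.7280, -0.8840)
q' = (0.6469, 0.5426, 0.5358, 0.0008)
v' = (0.7040, 1.1240, 0.4880)
ω' = (1.5360, 1.3424, 0.1552)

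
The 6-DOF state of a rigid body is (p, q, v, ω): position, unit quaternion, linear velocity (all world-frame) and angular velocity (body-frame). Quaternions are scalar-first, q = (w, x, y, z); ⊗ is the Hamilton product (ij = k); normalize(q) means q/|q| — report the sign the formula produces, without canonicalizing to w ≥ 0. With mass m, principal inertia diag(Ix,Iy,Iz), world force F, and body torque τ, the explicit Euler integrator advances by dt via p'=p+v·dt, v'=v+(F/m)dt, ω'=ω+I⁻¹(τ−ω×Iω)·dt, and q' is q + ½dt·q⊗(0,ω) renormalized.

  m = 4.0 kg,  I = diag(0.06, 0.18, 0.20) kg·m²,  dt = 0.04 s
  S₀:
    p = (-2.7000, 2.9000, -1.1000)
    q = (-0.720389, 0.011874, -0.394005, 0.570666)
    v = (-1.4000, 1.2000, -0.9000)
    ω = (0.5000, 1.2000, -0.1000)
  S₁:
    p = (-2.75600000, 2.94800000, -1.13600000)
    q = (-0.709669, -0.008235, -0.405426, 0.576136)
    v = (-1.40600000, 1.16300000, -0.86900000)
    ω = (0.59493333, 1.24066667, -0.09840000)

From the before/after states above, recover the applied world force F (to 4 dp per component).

F = (-0.6000, -3.7000, 3.1000)

Δv = v₁−v₀ = (-0.00600000, -0.03700000, 0.03100000)
F = m·Δv/dt = (-0.6000, -3.7000, 3.1000)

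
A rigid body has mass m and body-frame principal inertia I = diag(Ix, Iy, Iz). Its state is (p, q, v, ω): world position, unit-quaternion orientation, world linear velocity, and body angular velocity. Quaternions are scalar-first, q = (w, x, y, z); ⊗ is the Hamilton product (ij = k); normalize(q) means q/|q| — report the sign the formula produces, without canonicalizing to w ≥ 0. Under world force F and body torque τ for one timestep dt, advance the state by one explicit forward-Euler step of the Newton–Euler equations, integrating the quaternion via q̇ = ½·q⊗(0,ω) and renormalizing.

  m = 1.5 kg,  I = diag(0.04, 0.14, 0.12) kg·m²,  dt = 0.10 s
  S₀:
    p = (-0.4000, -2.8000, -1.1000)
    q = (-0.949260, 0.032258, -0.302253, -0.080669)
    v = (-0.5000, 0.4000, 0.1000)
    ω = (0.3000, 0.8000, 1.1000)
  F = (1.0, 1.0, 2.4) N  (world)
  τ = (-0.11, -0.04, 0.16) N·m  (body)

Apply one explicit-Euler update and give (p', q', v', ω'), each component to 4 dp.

a = (0.6667, 0.6667, 1.6000)
p + v·dt = (-0.4500, -2.7600, -1.0900)
v + (F/m)dt = (-0.4333, 0.4667, 0.2600)
α = I⁻¹(τ − ω×Iω) = (-2.3100, -0.0971, 1.1333)
new body rate ω' = (0.0690, 0.7903, 1.2133)
q⊗(0,ω) = (0.3208609, -0.5527211, -0.8190925, -0.9277037)
updated quaternion q' = (-0.9310, 0.0046, -0.3424, -0.1267)

p' = (-0.4500, -2.7600, -1.0900)
q' = (-0.9310, 0.0046, -0.3424, -0.1267)
v' = (-0.4333, 0.4667, 0.2600)
ω' = (0.0690, 0.7903, 1.2133)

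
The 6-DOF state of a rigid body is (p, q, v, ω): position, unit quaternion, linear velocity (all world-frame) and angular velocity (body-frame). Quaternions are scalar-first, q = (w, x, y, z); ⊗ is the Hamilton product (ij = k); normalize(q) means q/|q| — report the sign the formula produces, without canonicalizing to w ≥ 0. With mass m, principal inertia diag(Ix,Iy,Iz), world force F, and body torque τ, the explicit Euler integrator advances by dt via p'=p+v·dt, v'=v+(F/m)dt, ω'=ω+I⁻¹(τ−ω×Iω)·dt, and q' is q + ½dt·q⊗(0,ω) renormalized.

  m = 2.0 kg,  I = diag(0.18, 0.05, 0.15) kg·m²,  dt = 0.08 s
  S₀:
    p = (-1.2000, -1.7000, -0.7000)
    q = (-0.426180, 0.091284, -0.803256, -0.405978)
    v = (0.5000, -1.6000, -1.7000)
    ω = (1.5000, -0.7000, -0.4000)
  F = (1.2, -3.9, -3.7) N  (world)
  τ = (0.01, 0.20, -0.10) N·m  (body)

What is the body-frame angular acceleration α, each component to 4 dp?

α = (-0.1000, 4.3600, -1.5767)

precession coupling ω×(Iω) = (0.0280, -0.0180, 0.1365)
angular accel α = (-0.1000, 4.3600, -1.5767)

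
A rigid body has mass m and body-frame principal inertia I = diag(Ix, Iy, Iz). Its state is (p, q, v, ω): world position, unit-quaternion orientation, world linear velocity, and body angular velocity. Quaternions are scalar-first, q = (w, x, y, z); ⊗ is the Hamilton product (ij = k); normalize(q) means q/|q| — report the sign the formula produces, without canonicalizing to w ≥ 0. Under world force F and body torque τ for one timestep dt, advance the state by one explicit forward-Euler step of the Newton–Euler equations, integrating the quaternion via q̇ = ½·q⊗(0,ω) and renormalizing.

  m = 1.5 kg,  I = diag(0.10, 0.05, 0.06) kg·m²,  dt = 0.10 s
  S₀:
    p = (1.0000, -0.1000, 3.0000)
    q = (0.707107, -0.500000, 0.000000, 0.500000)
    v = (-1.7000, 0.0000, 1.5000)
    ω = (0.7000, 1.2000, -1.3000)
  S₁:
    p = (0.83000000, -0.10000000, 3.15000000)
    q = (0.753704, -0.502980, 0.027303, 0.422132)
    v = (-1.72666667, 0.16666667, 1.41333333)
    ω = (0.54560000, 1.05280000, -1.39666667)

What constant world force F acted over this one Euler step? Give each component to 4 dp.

F = (-0.4000, 2.5000, -1.3000)

velocity change Δv = (-0.02666667, 0.16666667, -0.08666667)
applied force F = (-0.4000, 2.5000, -1.3000)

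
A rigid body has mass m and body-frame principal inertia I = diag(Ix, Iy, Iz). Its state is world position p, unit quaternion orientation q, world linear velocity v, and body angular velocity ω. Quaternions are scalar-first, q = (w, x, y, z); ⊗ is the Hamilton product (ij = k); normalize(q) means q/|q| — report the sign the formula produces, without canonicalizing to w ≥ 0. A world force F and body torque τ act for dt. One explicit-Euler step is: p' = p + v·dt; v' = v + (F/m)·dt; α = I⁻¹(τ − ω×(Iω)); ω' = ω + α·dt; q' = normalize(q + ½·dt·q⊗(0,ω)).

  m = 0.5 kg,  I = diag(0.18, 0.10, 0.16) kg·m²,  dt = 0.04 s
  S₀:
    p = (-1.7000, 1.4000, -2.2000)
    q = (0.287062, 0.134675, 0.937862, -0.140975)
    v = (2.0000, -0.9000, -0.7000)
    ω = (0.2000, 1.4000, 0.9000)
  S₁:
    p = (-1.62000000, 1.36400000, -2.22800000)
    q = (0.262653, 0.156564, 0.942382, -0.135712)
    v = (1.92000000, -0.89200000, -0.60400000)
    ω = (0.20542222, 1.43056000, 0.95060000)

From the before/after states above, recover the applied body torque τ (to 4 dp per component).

Δω = ω₁−ω₀ = (0.00542222, 0.03056000, 0.05060000)
gyro term ω₀×Iω₀ = (0.0756, 0.0036, -0.0224)
I·α + gyro = (0.1000, 0.0800, 0.1800)

τ = (0.1000, 0.0800, 0.1800)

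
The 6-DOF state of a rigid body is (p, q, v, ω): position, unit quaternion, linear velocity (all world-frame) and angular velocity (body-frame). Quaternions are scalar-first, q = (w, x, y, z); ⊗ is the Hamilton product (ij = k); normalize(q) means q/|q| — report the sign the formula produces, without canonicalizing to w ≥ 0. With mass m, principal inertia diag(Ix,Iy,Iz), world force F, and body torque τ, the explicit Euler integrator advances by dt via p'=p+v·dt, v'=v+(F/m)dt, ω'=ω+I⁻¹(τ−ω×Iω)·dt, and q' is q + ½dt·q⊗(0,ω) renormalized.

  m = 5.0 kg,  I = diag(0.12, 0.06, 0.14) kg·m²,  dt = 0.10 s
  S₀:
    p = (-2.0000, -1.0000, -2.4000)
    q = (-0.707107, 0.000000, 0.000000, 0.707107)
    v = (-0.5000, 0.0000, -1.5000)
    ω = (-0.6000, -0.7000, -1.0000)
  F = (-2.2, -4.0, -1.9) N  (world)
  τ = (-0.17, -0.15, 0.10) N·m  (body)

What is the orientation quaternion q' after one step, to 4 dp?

q' = (-0.6702, 0.0459, 0.0035, 0.7408)

q⊗(0,ω) = (0.7071070, 0.9192391, 0.0707107, 0.7071070)
q' = normalize(q + ½dt·q⊗(0,ω)) = (-0.6702, 0.0459, 0.0035, 0.7408)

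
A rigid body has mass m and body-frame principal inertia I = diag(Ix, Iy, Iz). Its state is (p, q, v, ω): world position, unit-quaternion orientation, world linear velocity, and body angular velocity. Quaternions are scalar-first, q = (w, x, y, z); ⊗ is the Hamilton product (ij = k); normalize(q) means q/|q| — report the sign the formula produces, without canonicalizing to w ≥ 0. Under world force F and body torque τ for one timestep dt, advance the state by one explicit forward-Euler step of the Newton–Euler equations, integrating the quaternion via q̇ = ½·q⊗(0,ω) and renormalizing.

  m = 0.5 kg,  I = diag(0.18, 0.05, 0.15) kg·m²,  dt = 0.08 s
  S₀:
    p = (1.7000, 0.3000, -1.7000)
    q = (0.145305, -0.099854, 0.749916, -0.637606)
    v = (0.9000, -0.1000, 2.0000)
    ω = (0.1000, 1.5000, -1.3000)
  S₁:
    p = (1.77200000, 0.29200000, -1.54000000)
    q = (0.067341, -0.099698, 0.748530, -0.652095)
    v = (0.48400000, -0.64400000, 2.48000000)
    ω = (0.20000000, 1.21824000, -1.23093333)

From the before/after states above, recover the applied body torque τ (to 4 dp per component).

ω₁ − ω₀ = (0.10000000, -0.28176000, 0.06906667)
applied torque τ = (0.0300, -0.1800, 0.1100)

τ = (0.0300, -0.1800, 0.1100)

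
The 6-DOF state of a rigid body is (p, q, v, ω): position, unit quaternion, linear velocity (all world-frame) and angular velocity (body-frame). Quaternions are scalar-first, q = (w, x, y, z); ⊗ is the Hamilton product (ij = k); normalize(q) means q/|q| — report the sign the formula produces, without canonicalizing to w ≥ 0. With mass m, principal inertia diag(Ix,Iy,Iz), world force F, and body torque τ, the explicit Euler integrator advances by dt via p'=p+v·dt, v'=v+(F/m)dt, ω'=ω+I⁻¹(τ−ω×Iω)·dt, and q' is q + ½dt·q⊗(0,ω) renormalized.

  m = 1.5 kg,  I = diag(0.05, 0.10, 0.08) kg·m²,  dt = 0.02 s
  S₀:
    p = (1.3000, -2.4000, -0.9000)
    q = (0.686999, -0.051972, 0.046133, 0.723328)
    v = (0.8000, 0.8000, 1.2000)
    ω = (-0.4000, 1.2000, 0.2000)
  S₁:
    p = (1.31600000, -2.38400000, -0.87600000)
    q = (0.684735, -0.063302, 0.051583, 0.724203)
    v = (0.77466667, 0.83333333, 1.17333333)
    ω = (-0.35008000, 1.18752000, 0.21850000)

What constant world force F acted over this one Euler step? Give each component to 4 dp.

Δv = v₁−v₀ = (-0.02533333, 0.03333333, -0.02666667)
F = m·Δv/dt = (-1.9000, 2.5000, -2.0000)

F = (-1.9000, 2.5000, -2.0000)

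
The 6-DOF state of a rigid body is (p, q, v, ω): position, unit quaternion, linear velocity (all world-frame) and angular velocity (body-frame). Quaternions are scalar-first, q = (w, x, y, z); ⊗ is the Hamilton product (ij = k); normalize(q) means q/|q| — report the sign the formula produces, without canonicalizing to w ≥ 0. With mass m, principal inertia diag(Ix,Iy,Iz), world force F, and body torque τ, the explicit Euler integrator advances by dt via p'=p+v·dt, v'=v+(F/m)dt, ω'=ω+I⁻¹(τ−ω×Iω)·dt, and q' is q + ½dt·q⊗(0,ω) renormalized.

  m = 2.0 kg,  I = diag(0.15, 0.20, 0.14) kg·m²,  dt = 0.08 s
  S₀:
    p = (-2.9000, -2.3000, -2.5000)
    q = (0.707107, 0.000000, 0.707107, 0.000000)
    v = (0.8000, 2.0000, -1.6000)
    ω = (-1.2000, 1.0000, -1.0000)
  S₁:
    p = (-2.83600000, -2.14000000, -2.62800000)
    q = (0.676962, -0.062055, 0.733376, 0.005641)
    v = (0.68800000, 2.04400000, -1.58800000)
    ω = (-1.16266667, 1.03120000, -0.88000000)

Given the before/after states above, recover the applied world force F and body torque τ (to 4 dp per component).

F = (-2.8000, 1.1000, 0.3000)
τ = (0.1300, 0.0900, 0.1500)

Δω = ω₁−ω₀ = (0.03733333, 0.03120000, 0.12000000)
precession coupling = (0.0600, 0.0120, -0.0600)
I·α + gyro = (0.1300, 0.0900, 0.1500)
v₁ − v₀ = (-0.11200000, 0.04400000, 0.01200000)
F = m·Δv/dt = (-2.8000, 1.1000, 0.3000)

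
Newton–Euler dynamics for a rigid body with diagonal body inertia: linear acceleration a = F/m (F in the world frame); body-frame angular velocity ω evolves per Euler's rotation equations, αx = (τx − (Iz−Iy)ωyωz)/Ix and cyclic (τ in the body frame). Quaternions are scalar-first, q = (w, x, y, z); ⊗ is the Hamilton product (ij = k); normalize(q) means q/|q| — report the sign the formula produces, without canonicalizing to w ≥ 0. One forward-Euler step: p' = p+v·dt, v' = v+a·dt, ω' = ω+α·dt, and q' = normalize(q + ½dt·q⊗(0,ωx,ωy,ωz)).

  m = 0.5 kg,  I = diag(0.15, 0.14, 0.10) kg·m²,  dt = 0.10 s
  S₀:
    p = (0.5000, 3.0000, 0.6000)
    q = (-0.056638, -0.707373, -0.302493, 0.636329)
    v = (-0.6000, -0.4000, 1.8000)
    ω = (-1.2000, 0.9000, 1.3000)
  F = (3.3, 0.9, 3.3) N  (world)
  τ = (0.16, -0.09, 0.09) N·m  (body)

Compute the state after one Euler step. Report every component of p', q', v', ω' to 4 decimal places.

linear accel F/m = (6.6000, 1.8000, 6.6000)
p + v·dt = (0.4400, 2.9600, 0.7800)
new velocity v' = (0.0600, -0.2200, 2.4600)
precession coupling ω×(Iω) = (-0.0468, -0.0780, 0.0108)
α = I⁻¹(τ − ω×Iω) = (1.3787, -0.0857, 0.7920)
ω + α·dt = (-1.0621, 0.8914, 1.3792)
Hamilton product q⊗(0,ω) = (-1.4038316, -0.8979714, 0.1050159, -1.0732567)
updated quaternion q' = (-0.1262, -0.7486, -0.2958, 0.5798)

p' = (0.4400, 2.9600, 0.7800)
q' = (-0.1262, -0.7486, -0.2958, 0.5798)
v' = (0.0600, -0.2200, 2.4600)
ω' = (-1.0621, 0.8914, 1.3792)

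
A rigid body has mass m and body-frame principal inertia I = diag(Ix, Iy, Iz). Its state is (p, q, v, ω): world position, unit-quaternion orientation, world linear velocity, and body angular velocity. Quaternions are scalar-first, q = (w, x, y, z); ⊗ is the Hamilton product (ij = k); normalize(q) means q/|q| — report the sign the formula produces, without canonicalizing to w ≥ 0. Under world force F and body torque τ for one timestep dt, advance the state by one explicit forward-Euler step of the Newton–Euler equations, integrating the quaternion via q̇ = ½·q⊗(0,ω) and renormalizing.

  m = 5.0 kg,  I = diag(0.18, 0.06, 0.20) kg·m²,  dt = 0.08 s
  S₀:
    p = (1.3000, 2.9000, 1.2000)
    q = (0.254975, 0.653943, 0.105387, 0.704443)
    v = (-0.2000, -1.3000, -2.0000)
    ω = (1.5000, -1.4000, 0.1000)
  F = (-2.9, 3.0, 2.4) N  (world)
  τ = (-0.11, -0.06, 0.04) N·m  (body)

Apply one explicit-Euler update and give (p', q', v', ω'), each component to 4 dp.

p' = (1.2840, 2.7960, 1.0400)
q' = (0.2181, 0.7067, 0.1303, 0.6603)
v' = (-0.2464, -1.2520, -1.9616)
ω' = (1.4598, -1.4760, 0.0152)

new position p' = (1.2840, 2.7960, 1.0400)
v + (F/m)dt = (-0.2464, -1.2520, -1.9616)
precession coupling ω×(Iω) = (-0.0196, -0.0030, 0.2520)
(τ − ω×Iω)/I = (-0.5022, -0.9500, -1.0600)
ω' = ω + α·dt = (1.4598, -1.4760, 0.0152)
q⊗(0,ω) = (-0.9038170, 1.3792214, 0.6343052, -1.0481032)
q' = normalize(q + ½dt·q⊗(0,ω)) = (0.2181, 0.7067, 0.1303, 0.6603)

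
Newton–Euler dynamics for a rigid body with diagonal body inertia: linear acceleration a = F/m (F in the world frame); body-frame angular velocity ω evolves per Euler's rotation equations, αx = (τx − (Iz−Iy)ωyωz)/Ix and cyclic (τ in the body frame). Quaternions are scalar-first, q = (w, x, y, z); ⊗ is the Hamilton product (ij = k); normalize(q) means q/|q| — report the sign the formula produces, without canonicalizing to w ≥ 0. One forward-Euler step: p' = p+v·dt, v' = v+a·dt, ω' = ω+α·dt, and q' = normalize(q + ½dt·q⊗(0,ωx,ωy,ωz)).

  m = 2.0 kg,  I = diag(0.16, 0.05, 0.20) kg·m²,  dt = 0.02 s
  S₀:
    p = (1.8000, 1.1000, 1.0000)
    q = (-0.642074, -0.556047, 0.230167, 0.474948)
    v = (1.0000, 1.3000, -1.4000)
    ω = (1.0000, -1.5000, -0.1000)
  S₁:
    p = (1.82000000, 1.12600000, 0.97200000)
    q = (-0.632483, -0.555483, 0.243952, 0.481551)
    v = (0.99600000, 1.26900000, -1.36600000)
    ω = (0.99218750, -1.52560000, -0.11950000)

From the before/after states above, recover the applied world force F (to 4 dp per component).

v₁ − v₀ = (-0.00400000, -0.03100000, 0.03400000)
m·(v₁−v₀)/dt = (-0.4000, -3.1000, 3.4000)

F = (-0.4000, -3.1000, 3.4000)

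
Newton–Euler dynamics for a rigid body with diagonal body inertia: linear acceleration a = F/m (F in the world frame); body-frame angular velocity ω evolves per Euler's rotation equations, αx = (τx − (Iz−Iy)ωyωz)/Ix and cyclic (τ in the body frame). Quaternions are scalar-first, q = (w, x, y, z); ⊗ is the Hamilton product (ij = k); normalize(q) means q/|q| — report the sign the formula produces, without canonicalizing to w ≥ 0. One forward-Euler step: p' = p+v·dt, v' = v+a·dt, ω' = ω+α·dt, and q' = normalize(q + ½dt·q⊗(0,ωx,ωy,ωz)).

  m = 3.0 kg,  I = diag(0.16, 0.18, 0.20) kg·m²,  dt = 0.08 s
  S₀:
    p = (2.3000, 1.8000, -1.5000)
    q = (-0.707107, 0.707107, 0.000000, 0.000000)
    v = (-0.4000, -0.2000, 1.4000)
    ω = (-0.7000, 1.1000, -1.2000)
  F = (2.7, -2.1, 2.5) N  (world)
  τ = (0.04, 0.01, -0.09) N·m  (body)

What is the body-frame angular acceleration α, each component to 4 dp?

α = (0.4150, 0.2422, -0.3730)

ω×(Iω) gyroscopic = (-0.0264, -0.0336, -0.0154)
angular accel α = (0.4150, 0.2422, -0.3730)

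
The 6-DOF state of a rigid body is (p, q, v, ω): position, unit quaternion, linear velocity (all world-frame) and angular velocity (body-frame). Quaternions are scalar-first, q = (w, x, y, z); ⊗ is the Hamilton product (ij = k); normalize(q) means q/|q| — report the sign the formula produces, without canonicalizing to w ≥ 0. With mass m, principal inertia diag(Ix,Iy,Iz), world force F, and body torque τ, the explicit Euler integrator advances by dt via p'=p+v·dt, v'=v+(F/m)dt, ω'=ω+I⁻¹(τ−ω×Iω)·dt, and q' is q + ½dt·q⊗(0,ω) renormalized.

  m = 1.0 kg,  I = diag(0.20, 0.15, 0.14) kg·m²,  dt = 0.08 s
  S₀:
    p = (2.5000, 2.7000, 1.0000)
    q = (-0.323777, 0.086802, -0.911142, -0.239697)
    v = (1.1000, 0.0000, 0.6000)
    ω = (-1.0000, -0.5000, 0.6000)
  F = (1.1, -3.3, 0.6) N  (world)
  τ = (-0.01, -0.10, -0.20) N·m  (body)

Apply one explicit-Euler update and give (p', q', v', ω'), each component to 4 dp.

gyro term ω×Iω = (0.0030, -0.0360, -0.0250)
(τ − ω×Iω)/I = (-0.0650, -0.4267, -1.2500)
ω + α·dt = (-1.0052, -0.5341, 0.5000)
2q̇ = q⊗(0,ω) = (-0.2249508, -0.3427567, 0.3495043, -1.1488092)
q + ½dt·q⊗(0,ω), renormalized = (-0.3323, 0.0730, -0.8960, -0.2853)
p + v·dt = (2.5880, 2.7000, 1.0480)
v' = v + a·dt = (1.1880, -0.2640, 0.6480)

p' = (2.5880, 2.7000, 1.0480)
q' = (-0.3323, 0.0730, -0.8960, -0.2853)
v' = (1.1880, -0.2640, 0.6480)
ω' = (-1.0052, -0.5341, 0.5000)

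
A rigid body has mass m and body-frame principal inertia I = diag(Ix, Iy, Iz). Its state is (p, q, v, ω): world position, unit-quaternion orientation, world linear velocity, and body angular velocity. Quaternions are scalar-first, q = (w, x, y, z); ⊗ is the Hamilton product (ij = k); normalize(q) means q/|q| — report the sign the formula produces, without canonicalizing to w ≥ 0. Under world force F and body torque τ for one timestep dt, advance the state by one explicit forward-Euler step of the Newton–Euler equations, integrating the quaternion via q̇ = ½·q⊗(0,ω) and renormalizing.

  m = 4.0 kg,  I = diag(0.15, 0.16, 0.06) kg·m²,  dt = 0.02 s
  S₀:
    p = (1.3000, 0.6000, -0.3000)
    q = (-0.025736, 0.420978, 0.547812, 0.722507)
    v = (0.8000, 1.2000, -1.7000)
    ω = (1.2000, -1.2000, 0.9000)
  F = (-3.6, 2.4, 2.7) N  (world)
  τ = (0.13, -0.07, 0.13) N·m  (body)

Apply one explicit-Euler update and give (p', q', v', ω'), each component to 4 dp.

linear accel F/m = (-0.9000, 0.6000, 0.6750)
p' = p + v·dt = (1.3160, 0.6240, -0.3340)
v' = v + a·dt = (0.7820, 1.2120, -1.6865)
(τ − ω×Iω)/I = (0.1467, -1.0450, 2.4067)
new body rate ω' = (1.2029, -1.2209, 0.9481)
q⊗(0,ω) = (-0.4980555, 1.3291560, 0.5190114, -1.1857104)
updated quaternion q' = (-0.0307, 0.4342, 0.5529, 0.7105)

p' = (1.3160, 0.6240, -0.3340)
q' = (-0.0307, 0.4342, 0.5529, 0.7105)
v' = (0.7820, 1.2120, -1.6865)
ω' = (1.2029, -1.2209, 0.9481)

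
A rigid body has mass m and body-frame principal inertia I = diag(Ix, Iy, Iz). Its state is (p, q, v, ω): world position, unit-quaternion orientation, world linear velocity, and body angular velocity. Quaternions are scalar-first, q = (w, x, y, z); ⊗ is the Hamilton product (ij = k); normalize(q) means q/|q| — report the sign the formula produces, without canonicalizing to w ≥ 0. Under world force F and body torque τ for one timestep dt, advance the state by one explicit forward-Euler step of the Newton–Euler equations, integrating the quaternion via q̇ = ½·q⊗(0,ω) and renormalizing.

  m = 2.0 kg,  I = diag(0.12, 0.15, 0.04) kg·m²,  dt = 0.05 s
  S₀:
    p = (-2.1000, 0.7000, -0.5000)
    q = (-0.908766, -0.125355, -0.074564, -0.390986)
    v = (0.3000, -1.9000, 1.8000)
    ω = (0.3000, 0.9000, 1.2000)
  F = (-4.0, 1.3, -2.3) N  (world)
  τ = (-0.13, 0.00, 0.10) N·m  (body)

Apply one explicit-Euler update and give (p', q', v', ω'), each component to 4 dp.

p' = (-2.0850, 0.6050, -0.4100)
q' = (-0.8938, -0.1255, -0.0941, -0.4202)
v' = (0.2000, -1.8675, 1.7425)
ω' = (0.2953, 0.8904, 1.3149)

a = F/m = (-2.0000, 0.6500, -1.1500)
p' = p + v·dt = (-2.0850, 0.6050, -0.4100)
v + (F/m)dt = (0.2000, -1.8675, 1.7425)
α = I⁻¹(τ − ω×Iω) = (-0.0933, -0.1920, 2.2975)
ω' = ω + α·dt = (0.2953, 0.8904, 1.3149)
q⊗(0,ω) = (0.5738973, -0.0102192, -0.7847592, -1.1809695)
q' = normalize(q + ½dt·q⊗(0,ω)) = (-0.8938, -0.1255, -0.0941, -0.4202)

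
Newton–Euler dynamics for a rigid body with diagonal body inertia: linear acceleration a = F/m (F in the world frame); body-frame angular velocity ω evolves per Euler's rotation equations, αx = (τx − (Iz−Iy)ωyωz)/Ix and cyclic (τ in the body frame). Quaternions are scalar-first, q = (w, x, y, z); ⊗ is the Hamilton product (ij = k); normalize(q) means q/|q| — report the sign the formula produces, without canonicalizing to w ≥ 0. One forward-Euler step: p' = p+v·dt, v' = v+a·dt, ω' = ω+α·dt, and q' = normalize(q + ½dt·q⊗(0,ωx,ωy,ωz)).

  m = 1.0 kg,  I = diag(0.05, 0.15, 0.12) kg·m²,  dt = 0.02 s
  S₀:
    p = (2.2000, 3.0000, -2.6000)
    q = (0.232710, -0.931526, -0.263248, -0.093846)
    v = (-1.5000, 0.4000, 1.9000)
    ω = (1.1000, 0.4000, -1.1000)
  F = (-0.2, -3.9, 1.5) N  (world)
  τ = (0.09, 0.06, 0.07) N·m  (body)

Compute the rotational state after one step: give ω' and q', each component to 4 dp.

ω×(Iω) gyroscopic = (0.0132, 0.0847, 0.0440)
angular accel α = (1.5360, -0.1647, 0.2167)
ω' = ω + α·dt = (1.1307, 0.3967, -1.0957)
2q̇ = q⊗(0,ω) = (1.0267472, 0.5830922, -1.0348252, -0.3390186)
q + ½dt·q⊗(0,ω), renormalized = (0.2429, -0.9256, -0.2736, -0.0972)

ω' = (1.1307, 0.3967, -1.0957)
q' = (0.2429, -0.9256, -0.2736, -0.0972)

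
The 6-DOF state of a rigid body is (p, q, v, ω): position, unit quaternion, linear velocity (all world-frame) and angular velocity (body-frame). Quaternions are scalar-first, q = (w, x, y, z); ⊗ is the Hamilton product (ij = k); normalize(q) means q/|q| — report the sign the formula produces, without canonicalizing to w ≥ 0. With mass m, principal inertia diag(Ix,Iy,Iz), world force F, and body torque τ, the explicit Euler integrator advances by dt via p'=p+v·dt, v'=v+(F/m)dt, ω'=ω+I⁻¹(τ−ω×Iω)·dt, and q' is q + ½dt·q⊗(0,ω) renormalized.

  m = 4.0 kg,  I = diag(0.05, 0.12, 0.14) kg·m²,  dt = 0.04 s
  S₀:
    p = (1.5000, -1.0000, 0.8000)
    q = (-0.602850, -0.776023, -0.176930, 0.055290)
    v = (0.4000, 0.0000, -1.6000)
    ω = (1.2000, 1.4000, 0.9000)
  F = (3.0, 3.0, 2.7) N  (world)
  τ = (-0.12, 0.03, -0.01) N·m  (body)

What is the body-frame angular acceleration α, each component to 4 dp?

ω×(Iω) gyroscopic = (0.0252, -0.0972, 0.1176)
angular accel α = (-2.9040, 1.0600, -0.9114)

α = (-2.9040, 1.0600, -0.9114)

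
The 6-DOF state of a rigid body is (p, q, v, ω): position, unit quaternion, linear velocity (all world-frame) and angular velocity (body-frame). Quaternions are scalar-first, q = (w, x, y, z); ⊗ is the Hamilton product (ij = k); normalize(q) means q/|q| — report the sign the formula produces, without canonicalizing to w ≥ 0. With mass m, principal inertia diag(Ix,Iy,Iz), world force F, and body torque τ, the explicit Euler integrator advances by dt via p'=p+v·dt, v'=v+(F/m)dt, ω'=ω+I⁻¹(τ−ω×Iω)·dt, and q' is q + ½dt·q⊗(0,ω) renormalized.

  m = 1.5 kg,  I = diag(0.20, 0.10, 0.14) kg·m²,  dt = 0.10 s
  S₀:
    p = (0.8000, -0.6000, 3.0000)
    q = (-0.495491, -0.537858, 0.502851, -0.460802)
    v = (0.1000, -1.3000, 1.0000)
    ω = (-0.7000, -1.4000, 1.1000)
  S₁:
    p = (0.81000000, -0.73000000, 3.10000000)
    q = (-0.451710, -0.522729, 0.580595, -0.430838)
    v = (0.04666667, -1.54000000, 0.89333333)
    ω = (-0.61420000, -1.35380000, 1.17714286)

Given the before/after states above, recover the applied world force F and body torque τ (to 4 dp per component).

F = (-0.8000, -3.6000, -1.6000)
τ = (0.1100, 0.0000, 0.0100)

rate change Δω = (0.08580000, 0.04620000, 0.07714286)
I·α + gyro = (0.1100, 0.0000, 0.0100)
Δv = v₁−v₀ = (-0.05333333, -0.24000000, -0.10666667)
applied force F = (-0.8000, -3.6000, -1.6000)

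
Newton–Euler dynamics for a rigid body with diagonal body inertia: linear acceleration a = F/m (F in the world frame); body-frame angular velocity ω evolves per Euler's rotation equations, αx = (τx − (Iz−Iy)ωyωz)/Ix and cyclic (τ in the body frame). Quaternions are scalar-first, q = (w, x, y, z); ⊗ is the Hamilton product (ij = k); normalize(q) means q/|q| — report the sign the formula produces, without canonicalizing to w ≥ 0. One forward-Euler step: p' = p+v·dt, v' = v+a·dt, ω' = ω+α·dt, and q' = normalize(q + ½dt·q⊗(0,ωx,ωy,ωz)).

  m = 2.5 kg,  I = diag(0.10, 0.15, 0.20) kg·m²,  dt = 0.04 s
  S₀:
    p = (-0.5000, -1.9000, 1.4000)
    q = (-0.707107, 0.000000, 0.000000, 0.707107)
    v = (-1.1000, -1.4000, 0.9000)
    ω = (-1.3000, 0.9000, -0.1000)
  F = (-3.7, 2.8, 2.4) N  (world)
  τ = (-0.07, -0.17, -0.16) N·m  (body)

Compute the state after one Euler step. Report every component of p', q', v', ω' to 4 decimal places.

a = (-1.4800, 1.1200, 0.9600)
p + v·dt = (-0.5440, -1.9560, 1.4360)
v' = v + a·dt = (-1.1592, -1.3552, 0.9384)
gyro term ω×Iω = (-0.0045, -0.0130, -0.0585)
(τ − ω×Iω)/I = (-0.6550, -1.0467, -0.5075)
ω' = ω + α·dt = (-1.3262, 0.8581, -0.1203)
Hamilton product q⊗(0,ω) = (0.0707107, 0.2828428, -1.5556354, 0.0707107)
updated quaternion q' = (-0.7053, 0.0057, -0.0311, 0.7082)

p' = (-0.5440, -1.9560, 1.4360)
q' = (-0.7053, 0.0057, -0.0311, 0.7082)
v' = (-1.1592, -1.3552, 0.9384)
ω' = (-1.3262, 0.8581, -0.1203)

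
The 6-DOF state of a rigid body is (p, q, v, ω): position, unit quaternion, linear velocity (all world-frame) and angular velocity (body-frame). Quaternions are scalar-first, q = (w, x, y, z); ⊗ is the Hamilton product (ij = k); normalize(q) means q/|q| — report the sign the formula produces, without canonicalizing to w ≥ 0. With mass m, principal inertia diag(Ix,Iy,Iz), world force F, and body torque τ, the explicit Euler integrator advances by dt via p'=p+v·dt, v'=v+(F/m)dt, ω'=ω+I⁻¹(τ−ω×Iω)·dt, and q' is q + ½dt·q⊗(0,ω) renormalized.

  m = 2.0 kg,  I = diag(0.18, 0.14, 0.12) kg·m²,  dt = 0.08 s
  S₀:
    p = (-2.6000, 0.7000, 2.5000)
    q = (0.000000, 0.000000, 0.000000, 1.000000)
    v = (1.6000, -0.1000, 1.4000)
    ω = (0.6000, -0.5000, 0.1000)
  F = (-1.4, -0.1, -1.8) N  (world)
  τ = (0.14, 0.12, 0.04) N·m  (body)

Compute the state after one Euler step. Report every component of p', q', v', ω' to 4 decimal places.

precession coupling ω×(Iω) = (0.0010, 0.0036, 0.0120)
α = I⁻¹(τ − ω×Iω) = (0.7722, 0.8314, 0.2333)
new body rate ω' = (0.6618, -0.4335, 0.1187)
Hamilton product q⊗(0,ω) = (-0.1000000, 0.5000000, 0.6000000, 0.0000000)
q' = normalize(q + ½dt·q⊗(0,ω)) = (-0.0040, 0.0200, 0.0240, 0.9995)
p + v·dt = (-2.4720, 0.6920, 2.6120)
v' = v + a·dt = (1.5440, -0.1040, 1.3280)

p' = (-2.4720, 0.6920, 2.6120)
q' = (-0.0040, 0.0200, 0.0240, 0.9995)
v' = (1.5440, -0.1040, 1.3280)
ω' = (0.6618, -0.4335, 0.1187)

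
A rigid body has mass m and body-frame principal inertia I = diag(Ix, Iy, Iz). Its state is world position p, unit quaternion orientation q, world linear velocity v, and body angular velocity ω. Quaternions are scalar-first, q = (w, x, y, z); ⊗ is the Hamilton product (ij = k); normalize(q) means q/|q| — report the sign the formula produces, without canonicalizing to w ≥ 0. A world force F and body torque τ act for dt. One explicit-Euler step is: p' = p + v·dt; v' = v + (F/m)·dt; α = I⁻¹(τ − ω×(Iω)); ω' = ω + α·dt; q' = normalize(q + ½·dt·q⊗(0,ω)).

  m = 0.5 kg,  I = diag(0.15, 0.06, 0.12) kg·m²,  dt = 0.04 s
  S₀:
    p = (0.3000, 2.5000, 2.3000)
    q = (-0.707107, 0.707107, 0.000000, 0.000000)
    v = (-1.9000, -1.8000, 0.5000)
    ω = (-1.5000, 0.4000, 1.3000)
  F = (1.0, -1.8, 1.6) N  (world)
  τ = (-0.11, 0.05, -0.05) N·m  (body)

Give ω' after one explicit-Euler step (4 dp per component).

ω' = (-1.5377, 0.4723, 1.2653)

gyro term ω×Iω = (0.0312, -0.0585, 0.0540)
angular accel α = (-0.9413, 1.8083, -0.8667)
ω' = ω + α·dt = (-1.5377, 0.4723, 1.2653)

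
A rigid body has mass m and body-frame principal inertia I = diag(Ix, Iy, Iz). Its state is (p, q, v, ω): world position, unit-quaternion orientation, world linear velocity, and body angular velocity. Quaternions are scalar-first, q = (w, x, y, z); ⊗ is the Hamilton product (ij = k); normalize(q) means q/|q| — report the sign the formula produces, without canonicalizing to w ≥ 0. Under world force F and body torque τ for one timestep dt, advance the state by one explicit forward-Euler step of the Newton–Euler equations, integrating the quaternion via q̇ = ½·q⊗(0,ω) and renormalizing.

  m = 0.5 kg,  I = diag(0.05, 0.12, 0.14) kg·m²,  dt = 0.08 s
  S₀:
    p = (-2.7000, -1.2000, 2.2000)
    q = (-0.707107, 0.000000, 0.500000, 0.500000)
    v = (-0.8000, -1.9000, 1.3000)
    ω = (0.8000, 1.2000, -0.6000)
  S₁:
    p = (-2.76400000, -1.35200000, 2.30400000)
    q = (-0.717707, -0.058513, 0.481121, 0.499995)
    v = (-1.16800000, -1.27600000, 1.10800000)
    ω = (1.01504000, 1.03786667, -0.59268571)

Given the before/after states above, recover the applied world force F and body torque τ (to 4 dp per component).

ω₁ − ω₀ = (0.21504000, -0.16213333, 0.00731429)
applied torque τ = (0.1200, -0.2000, 0.0800)
velocity change Δv = (-0.36800000, 0.62400000, -0.19200000)
applied force F = (-2.3000, 3.9000, -1.2000)

F = (-2.3000, 3.9000, -1.2000)
τ = (0.1200, -0.2000, 0.0800)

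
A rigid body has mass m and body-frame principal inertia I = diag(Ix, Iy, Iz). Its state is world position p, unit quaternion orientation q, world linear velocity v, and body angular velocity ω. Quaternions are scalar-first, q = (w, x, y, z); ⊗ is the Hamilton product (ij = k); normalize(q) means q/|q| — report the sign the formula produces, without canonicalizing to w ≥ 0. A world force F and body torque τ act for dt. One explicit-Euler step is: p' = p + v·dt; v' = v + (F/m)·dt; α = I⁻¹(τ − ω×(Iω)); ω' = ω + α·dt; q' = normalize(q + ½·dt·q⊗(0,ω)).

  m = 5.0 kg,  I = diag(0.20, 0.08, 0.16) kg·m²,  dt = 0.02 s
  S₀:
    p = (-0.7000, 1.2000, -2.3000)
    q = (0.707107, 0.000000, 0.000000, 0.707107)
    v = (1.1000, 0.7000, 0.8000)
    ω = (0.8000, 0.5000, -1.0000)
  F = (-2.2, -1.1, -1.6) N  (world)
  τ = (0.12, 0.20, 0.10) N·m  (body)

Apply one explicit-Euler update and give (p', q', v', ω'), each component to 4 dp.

p' = (-0.6780, 1.2140, -2.2840)
q' = (0.7141, 0.0021, 0.0092, 0.7000)
v' = (1.0912, 0.6956, 0.7936)
ω' = (0.8160, 0.5580, -0.9815)

new position p' = (-0.6780, 1.2140, -2.2840)
v' = v + a·dt = (1.0912, 0.6956, 0.7936)
angular accel α = (0.8000, 2.9000, 0.9250)
ω' = ω + α·dt = (0.8160, 0.5580, -0.9815)
Hamilton product q⊗(0,ω) = (0.7071070, 0.2121321, 0.9192391, -0.7071070)
updated quaternion q' = (0.7141, 0.0021, 0.0092, 0.7000)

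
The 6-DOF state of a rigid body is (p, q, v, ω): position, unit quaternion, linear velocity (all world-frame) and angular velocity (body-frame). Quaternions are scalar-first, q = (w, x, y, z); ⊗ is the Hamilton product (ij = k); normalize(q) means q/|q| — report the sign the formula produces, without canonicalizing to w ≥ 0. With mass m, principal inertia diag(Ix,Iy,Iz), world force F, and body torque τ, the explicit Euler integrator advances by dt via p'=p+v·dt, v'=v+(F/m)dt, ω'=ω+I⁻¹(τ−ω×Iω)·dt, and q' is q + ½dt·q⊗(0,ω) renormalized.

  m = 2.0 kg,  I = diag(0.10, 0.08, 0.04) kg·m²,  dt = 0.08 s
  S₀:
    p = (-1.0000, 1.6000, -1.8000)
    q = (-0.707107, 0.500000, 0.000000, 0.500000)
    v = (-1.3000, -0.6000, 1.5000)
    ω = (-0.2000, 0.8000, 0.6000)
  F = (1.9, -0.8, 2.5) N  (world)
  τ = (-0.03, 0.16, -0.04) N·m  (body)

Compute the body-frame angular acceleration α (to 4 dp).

α = (-0.1080, 2.0900, -1.0800)

ω×(Iω) gyroscopic = (-0.0192, -0.0072, 0.0032)
(τ − ω×Iω)/I = (-0.1080, 2.0900, -1.0800)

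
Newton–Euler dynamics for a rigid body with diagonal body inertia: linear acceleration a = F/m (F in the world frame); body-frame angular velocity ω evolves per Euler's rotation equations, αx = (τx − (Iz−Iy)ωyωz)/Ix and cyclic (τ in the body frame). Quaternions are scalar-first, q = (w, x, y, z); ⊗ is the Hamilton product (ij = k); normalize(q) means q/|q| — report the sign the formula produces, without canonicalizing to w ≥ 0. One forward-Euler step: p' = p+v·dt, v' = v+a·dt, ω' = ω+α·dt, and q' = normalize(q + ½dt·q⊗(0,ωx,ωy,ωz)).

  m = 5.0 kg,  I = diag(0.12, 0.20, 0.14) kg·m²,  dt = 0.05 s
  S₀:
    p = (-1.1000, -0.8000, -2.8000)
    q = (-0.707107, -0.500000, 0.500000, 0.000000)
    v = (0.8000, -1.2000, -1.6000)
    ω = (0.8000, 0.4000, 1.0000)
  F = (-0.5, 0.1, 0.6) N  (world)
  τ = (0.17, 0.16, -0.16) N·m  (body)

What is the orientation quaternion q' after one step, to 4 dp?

q' = (-0.7017, -0.5014, 0.5051, -0.0327)

q⊗(0,ω) = (0.2000000, -0.0656856, 0.2171572, -1.3071070)
q' = normalize(q + ½dt·q⊗(0,ω)) = (-0.7017, -0.5014, 0.5051, -0.0327)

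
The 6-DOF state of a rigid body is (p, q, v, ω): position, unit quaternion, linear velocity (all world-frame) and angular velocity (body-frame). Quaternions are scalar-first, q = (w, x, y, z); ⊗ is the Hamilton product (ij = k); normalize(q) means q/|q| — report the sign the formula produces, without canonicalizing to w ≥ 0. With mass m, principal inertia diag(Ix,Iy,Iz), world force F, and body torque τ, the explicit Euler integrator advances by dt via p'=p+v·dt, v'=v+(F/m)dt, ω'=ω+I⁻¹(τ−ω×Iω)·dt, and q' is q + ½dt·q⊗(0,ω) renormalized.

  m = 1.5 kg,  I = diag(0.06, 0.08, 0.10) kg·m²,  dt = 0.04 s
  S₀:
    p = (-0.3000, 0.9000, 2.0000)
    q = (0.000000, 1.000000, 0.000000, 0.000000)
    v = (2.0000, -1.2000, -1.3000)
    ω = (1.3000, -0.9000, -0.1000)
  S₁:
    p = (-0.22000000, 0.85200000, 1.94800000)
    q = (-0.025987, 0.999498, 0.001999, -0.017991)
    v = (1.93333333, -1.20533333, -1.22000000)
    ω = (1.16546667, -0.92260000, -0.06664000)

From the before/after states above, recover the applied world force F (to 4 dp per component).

F = (-2.5000, -0.2000, 3.0000)

Δv = v₁−v₀ = (-0.06666667, -0.00533333, 0.08000000)
m·(v₁−v₀)/dt = (-2.5000, -0.2000, 3.0000)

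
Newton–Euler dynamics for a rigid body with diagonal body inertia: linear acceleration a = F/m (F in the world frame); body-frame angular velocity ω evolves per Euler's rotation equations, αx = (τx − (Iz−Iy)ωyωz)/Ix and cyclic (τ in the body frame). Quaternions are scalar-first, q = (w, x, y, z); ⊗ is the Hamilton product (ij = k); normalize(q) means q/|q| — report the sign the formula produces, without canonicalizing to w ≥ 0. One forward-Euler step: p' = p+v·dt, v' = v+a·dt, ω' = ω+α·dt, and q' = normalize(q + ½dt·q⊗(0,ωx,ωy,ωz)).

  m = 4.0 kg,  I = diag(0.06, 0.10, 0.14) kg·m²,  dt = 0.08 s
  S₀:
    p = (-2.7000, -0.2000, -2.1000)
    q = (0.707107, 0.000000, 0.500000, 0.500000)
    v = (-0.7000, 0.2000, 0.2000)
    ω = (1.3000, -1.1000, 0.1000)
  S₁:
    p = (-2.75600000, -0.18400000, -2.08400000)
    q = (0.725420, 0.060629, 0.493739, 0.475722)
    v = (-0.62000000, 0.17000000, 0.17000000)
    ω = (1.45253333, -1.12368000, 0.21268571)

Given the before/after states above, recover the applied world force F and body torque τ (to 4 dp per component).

F = (4.0000, -1.5000, -1.5000)
τ = (0.1100, -0.0400, 0.1400)

Δv = v₁−v₀ = (0.08000000, -0.03000000, -0.03000000)
F = m·Δv/dt = (4.0000, -1.5000, -1.5000)
rate change Δω = (0.15253333, -0.02368000, 0.11268571)
applied torque τ = (0.1100, -0.0400, 0.1400)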